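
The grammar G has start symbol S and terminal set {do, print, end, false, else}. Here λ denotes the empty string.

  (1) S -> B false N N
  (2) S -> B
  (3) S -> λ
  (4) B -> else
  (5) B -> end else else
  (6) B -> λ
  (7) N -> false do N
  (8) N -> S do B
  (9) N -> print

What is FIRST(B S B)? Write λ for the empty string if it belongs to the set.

{λ, else, end, false}

FIRST(B): from B->else we get {else}; from B->end else else we get {end}; from B->λ we get {λ}. So FIRST(B) = {λ, else, end}.
FIRST(S): from S->B false N N we get {else, end, false}; from S->B we get {λ, else, end}; from S->λ we get {λ}. So FIRST(S) = {λ, else, end, false}.
FIRST(N): from N->false do N we get {false}; from N->S do B we get {do, else, end, false}; from N->print we get {print}. So FIRST(N) = {do, else, end, false, print}.
FIRST(B S B): take FIRST of each symbol in turn, carrying on past any symbol whose FIRST contains λ; result {λ, else, end, false}.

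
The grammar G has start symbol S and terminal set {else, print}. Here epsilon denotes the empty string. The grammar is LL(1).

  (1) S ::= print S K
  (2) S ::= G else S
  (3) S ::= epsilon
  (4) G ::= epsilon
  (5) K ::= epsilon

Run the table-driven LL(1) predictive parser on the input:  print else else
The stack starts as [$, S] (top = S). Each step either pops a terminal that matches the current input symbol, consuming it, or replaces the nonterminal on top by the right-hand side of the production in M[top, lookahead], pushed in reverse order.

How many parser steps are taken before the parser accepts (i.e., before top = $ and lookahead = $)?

step 1: stack=$ S  input=print else else $  — expand S ::= print S K
step 2: stack=$ K S print  input=print else else $  — match print
step 3: stack=$ K S  input=else else $  — expand S ::= G else S
step 4: stack=$ K S else G  input=else else $  — expand G ::= epsilon
step 5: stack=$ K S else  input=else else $  — match else
step 6: stack=$ K S  input=else $  — expand S ::= G else S
step 7: stack=$ K S else G  input=else $  — expand G ::= epsilon
step 8: stack=$ K S else  input=else $  — match else
step 9: stack=$ K S  input=$  — expand S ::= epsilon
step 10: stack=$ K  input=$  — expand K ::= epsilon
Accept reached after 10 steps.

10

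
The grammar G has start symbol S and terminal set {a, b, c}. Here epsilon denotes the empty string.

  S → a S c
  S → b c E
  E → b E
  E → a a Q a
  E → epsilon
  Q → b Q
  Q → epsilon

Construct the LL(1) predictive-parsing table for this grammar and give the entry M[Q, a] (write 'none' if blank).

FIRST(S): from S→a S c we get {a}; from S→b c E we get {b}. So FIRST(S) = {a, b}.
FIRST(E): from E→b E we get {b}; from E→a a Q a we get {a}; from E→epsilon we get {epsilon}. So FIRST(E) = {epsilon, a, b}.
FIRST(Q): from Q→b Q we get {b}; from Q→epsilon we get {epsilon}. So FIRST(Q) = {epsilon, b}.
FOLLOW(S) includes $ since S is the start symbol.
FOLLOW(Q): in E→a a Q a, Q is followed by a with FIRST {a}; in Q→b Q, the suffix after Q is empty (adds nothing new). Thus FOLLOW(Q) = {a}.
For Q → b Q: FIRST(b Q) = {b}, so it goes in M[Q, t] for t ∈ {b}.
For Q → epsilon: FIRST(epsilon) = {epsilon}, so it goes in M[Q, t] for t ∈ {}; since epsilon ∈ FIRST, also for every t ∈ FOLLOW(Q) = {a}.

Q → epsilon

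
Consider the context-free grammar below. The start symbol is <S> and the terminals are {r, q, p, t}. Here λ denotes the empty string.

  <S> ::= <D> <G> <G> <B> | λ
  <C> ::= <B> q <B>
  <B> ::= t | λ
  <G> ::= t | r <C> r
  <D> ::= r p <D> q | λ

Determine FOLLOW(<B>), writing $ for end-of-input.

{$, q, r}

FIRST(<B>) = {λ, t}
FIRST(<G>) = {r, t}
FIRST(<D>) = {λ, r}
FIRST(<S>) = {λ, r, t}  (via <D> <G> <G> <B>)
FIRST(<C>) = {q, t}  (via <B> q <B>)
FOLLOW(<S>) includes $ since <S> is the start symbol.
FOLLOW(<S>): <S> appears on no right-hand side. Thus FOLLOW(<S>) = {$}.
FOLLOW(<C>): in <G>::=r <C> r, <C> is followed by r with FIRST {r}. Thus FOLLOW(<C>) = {r}.
FOLLOW(<B>): in <S>::=<D> <G> <G> <B>, the suffix after <B> is empty, so FOLLOW(<B>) ⊇ FOLLOW(<S>) = {$}; in <C>::=<B> q <B> (occurrence 1), <B> is followed by q <B> with FIRST {q}; in <C>::=<B> q <B> (occurrence 2), the suffix after <B> is empty, so FOLLOW(<B>) ⊇ FOLLOW(<C>) = {r}. Thus FOLLOW(<B>) = {$, q, r}.
FOLLOW(<G>): in <S>::=<D> <G> <G> <B> (occurrence 1), <G> is followed by <G> <B> with FIRST {r, t}; in <S>::=<D> <G> <G> <B> (occurrence 2), <G> is followed by <B> with FIRST {λ, t}; in <S>::=<D> <G> <G> <B> (occurrence 2), the suffix after <G> is nullable, so FOLLOW(<G>) ⊇ FOLLOW(<S>) = {$}. Thus FOLLOW(<G>) = {$, r, t}.
FOLLOW(<D>): in <S>::=<D> <G> <G> <B>, <D> is followed by <G> <G> <B> with FIRST {r, t}; in <D>::=r p <D> q, <D> is followed by q with FIRST {q}. Thus FOLLOW(<D>) = {q, r, t}.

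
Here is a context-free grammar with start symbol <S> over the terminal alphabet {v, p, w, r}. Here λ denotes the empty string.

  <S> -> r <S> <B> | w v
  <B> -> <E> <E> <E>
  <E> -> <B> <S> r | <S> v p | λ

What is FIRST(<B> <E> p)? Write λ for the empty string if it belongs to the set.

{p, r, w}

FIRST(<S>): from <S>->r <S> <B> we get {r}; from <S>->w v we get {w}. So FIRST(<S>) = {r, w}.
FIRST(<B>): from <B>-><E> <E> <E> we get {λ, r, w}. So FIRST(<B>) = {λ, r, w}.
FIRST(<E>): from <E>-><B> <S> r we get {r, w}; from <E>-><S> v p we get {r, w}; from <E>->λ we get {λ}. So FIRST(<E>) = {λ, r, w}.
FIRST(<B> <E> p): take FIRST of each symbol in turn, carrying on past any symbol whose FIRST contains λ; result {p, r, w}.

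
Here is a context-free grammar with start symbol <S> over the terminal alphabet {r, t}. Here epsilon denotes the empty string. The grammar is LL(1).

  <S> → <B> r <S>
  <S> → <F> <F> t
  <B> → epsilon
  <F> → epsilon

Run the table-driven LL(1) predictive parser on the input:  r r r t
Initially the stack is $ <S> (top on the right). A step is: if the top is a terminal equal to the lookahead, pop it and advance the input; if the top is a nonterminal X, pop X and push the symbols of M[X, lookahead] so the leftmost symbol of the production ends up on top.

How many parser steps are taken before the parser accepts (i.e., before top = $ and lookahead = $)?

13

      Stack        Input      Action
   1  $ <S>        r r r t $  expand <S> → <B> r <S>
   2  $ <S> r <B>  r r r t $  expand <B> → epsilon
   3  $ <S> r      r r r t $  match r
   4  $ <S>        r r t $    expand <S> → <B> r <S>
   5  $ <S> r <B>  r r t $    expand <B> → epsilon
   6  $ <S> r      r r t $    match r
   7  $ <S>        r t $      expand <S> → <B> r <S>
   8  $ <S> r <B>  r t $      expand <B> → epsilon
   9  $ <S> r      r t $      match r
  10  $ <S>        t $        expand <S> → <F> <F> t
  11  $ t <F> <F>  t $        expand <F> → epsilon
  12  $ t <F>      t $        expand <F> → epsilon
  13  $ t          t $        match t
Accept reached after 13 steps.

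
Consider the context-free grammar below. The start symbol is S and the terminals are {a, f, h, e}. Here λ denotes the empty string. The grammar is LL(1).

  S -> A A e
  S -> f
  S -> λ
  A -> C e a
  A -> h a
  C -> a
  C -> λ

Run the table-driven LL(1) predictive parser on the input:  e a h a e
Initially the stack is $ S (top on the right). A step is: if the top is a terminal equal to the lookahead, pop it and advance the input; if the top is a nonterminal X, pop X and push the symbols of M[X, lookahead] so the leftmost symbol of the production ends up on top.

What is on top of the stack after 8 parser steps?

e

     Stack        Input        Action
  1  $ S          e a h a e $  expand S -> A A e
  2  $ e A A      e a h a e $  expand A -> C e a
  3  $ e A a e C  e a h a e $  expand C -> λ
  4  $ e A a e    e a h a e $  match e
  5  $ e A a      a h a e $    match a
  6  $ e A        h a e $      expand A -> h a
  7  $ e a h      h a e $      match h
  8  $ e a        a e $        match a
Stack after step 8: $ e (top = e).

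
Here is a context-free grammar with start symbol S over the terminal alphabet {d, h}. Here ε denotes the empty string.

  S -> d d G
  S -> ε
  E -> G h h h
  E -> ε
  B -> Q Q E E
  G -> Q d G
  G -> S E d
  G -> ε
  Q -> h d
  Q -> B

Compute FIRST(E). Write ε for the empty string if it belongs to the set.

{ε, d, h}

FIRST(S): from S->d d G we get {d}; from S->ε we get {ε}. So FIRST(S) = {ε, d}.
FIRST(E): from E->G h h h we get {d, h}; from E->ε we get {ε}. So FIRST(E) = {ε, d, h}.
FIRST(B): from B->Q Q E E we get {h}. So FIRST(B) = {h}.
FIRST(Q): from Q->h d we get {h}; from Q->B we get {h}. So FIRST(Q) = {h}.
FIRST(G): from G->Q d G we get {h}; from G->S E d we get {d, h}; from G->ε we get {ε}. So FIRST(G) = {ε, d, h}.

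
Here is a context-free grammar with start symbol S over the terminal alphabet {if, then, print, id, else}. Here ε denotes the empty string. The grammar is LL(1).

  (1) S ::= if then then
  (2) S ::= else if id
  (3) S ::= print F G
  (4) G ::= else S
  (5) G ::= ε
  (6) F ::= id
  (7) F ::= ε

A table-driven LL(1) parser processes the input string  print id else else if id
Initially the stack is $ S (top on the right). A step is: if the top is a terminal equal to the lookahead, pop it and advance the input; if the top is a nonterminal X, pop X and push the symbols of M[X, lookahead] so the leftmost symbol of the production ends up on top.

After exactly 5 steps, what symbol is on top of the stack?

else

     Stack        Input                       Action
  1  $ S          print id else else if id $  expand S ::= print F G
  2  $ G F print  print id else else if id $  match print
  3  $ G F        id else else if id $        expand F ::= id
  4  $ G id       id else else if id $        match id
  5  $ G          else else if id $           expand G ::= else S
Stack after step 5: $ S else (top = else).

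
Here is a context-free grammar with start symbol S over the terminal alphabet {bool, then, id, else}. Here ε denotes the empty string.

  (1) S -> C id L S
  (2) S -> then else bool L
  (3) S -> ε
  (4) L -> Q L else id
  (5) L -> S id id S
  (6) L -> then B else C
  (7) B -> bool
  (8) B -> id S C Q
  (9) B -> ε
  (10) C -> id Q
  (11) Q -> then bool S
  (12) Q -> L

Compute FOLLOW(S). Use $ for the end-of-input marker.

{$, else, id, then}

FIRST(B): from B->bool we get {bool}; from B->id S C Q we get {id}; from B->ε we get {ε}. So FIRST(B) = {ε, bool, id}.
FIRST(C): from C->id Q we get {id}. So FIRST(C) = {id}.
FIRST(S): from S->C id L S we get {id}; from S->then else bool L we get {then}; from S->ε we get {ε}. So FIRST(S) = {ε, id, then}.
FIRST(L): from L->Q L else id we get {id, then}; from L->S id id S we get {id, then}; from L->then B else C we get {then}. So FIRST(L) = {id, then}.
FIRST(Q): from Q->then bool S we get {then}; from Q->L we get {id, then}. So FIRST(Q) = {id, then}.
FOLLOW(S) includes $ since S is the start symbol.
FOLLOW(B): in L->then B else C, B is followed by else C with FIRST {else}. Thus FOLLOW(B) = {else}.
FOLLOW(S): in S->C id L S, the suffix after S is empty (adds nothing new); in L->S id id S (occurrence 1), S is followed by id id S with FIRST {id}; in L->S id id S (occurrence 2), the suffix after S is empty, so FOLLOW(S) ⊇ FOLLOW(L) = {$, else, id, then}; in B->id S C Q, S is followed by C Q with FIRST {id}; in Q->then bool S, the suffix after S is empty, so FOLLOW(S) ⊇ FOLLOW(Q) = {$, else, id, then}. Thus FOLLOW(S) = {$, else, id, then}.
FOLLOW(L): in S->C id L S, L is followed by S with FIRST {ε, id, then}; in S->C id L S, the suffix after L is nullable, so FOLLOW(L) ⊇ FOLLOW(S) = {$, else, id, then}; in S->then else bool L, the suffix after L is empty, so FOLLOW(L) ⊇ FOLLOW(S) = {$, else, id, then}; in L->Q L else id, L is followed by else id with FIRST {else}; in Q->L, the suffix after L is empty, so FOLLOW(L) ⊇ FOLLOW(Q) = {$, else, id, then}. Thus FOLLOW(L) = {$, else, id, then}.
FOLLOW(C): in S->C id L S, C is followed by id L S with FIRST {id}; in L->then B else C, the suffix after C is empty, so FOLLOW(C) ⊇ FOLLOW(L) = {$, else, id, then}; in B->id S C Q, C is followed by Q with FIRST {id, then}. Thus FOLLOW(C) = {$, else, id, then}.
FOLLOW(Q): in L->Q L else id, Q is followed by L else id with FIRST {id, then}; in B->id S C Q, the suffix after Q is empty, so FOLLOW(Q) ⊇ FOLLOW(B) = {else}; in C->id Q, the suffix after Q is empty, so FOLLOW(Q) ⊇ FOLLOW(C) = {$, else, id, then}. Thus FOLLOW(Q) = {$, else, id, then}.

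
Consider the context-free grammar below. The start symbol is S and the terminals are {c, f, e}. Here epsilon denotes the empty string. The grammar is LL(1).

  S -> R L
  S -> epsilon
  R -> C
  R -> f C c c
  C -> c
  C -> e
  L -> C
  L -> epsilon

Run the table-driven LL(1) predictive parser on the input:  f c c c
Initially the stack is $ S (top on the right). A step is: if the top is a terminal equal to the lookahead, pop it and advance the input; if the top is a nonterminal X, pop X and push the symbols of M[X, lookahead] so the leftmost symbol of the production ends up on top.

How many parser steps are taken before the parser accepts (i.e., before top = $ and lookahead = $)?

8

     Stack        Input      Action
  1  $ S          f c c c $  expand S -> R L
  2  $ L R        f c c c $  expand R -> f C c c
  3  $ L c c C f  f c c c $  match f
  4  $ L c c C    c c c $    expand C -> c
  5  $ L c c c    c c c $    match c
  6  $ L c c      c c $      match c
  7  $ L c        c $        match c
  8  $ L          $          expand L -> epsilon
Accept reached after 8 steps.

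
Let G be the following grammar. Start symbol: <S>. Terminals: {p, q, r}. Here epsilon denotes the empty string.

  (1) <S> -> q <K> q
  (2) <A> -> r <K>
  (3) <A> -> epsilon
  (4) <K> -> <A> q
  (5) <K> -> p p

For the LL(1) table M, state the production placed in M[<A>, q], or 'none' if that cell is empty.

<A> -> epsilon

FIRST(<S>) = {q}
FIRST(<A>) = {epsilon, r}
FIRST(<K>) = {p, q, r}  (via <A> q)
FOLLOW(<S>) includes $ since <S> is the start symbol.
FOLLOW(<A>): in <K>-><A> q, <A> is followed by q with FIRST {q}. Thus FOLLOW(<A>) = {q}.
For <A> -> r <K>: FIRST(r <K>) = {r}, so it goes in M[<A>, t] for t ∈ {r}.
For <A> -> epsilon: FIRST(epsilon) = {epsilon}, so it goes in M[<A>, t] for t ∈ {}; since epsilon ∈ FIRST, also for every t ∈ FOLLOW(<A>) = {q}.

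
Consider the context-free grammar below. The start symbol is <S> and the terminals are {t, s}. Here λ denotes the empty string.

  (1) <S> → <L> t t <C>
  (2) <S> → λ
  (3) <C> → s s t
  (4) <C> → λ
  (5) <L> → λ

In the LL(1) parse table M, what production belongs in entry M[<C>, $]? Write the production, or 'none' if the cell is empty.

<C> → λ

FIRST(<C>) = {λ, s}
FIRST(<L>) = {λ}
FIRST(<S>) = {λ, t}  (via <L> t t <C>)
FOLLOW(<S>) includes $ since <S> is the start symbol.
FOLLOW(<S>): <S> appears on no right-hand side. Thus FOLLOW(<S>) = {$}.
FOLLOW(<C>): in <S>→<L> t t <C>, the suffix after <C> is empty, so FOLLOW(<C>) ⊇ FOLLOW(<S>) = {$}. Thus FOLLOW(<C>) = {$}.
For <C> → s s t: FIRST(s s t) = {s}, so it goes in M[<C>, t] for t ∈ {s}.
For <C> → λ: FIRST(λ) = {λ}, so it goes in M[<C>, t] for t ∈ {}; since λ ∈ FIRST, also for every t ∈ FOLLOW(<C>) = {$}.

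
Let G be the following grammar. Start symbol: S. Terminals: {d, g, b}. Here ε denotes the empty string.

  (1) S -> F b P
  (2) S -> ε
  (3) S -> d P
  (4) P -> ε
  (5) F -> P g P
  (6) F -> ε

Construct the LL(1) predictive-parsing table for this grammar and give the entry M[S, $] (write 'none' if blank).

FIRST(P) = {ε}
FIRST(F) = {ε, g}  (via P g P)
FIRST(S) = {ε, b, d, g}  (via F b P)
FOLLOW(S) includes $ since S is the start symbol.
FOLLOW(S): S appears on no right-hand side. Thus FOLLOW(S) = {$}.
For S -> F b P: FIRST(F b P) = {b, g}, so it goes in M[S, t] for t ∈ {b, g}.
For S -> ε: FIRST(ε) = {ε}, so it goes in M[S, t] for t ∈ {}; since ε ∈ FIRST, also for every t ∈ FOLLOW(S) = {$}.
For S -> d P: FIRST(d P) = {d}, so it goes in M[S, t] for t ∈ {d}.

S -> ε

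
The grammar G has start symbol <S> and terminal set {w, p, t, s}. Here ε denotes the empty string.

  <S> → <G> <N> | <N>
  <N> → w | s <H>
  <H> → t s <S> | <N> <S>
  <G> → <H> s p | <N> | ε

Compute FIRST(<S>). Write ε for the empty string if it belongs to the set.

{s, t, w}

FIRST(<N>): from <N>→w we get {w}; from <N>→s <H> we get {s}. So FIRST(<N>) = {s, w}.
FIRST(<H>): from <H>→t s <S> we get {t}; from <H>→<N> <S> we get {s, w}. So FIRST(<H>) = {s, t, w}.
FIRST(<G>): from <G>→<H> s p we get {s, t, w}; from <G>→<N> we get {s, w}; from <G>→ε we get {ε}. So FIRST(<G>) = {ε, s, t, w}.
FIRST(<S>): from <S>→<G> <N> we get {s, t, w}; from <S>→<N> we get {s, w}. So FIRST(<S>) = {s, t, w}.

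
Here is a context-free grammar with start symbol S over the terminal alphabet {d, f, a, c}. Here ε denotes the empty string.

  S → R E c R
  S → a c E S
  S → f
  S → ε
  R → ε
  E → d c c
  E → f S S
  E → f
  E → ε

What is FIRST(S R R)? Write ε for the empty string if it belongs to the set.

{ε, a, c, d, f}

FIRST(R): from R→ε we get {ε}. So FIRST(R) = {ε}.
FIRST(E): from E→d c c we get {d}; from E→f S S we get {f}; from E→f we get {f}; from E→ε we get {ε}. So FIRST(E) = {ε, d, f}.
FIRST(S): from S→R E c R we get {c, d, f}; from S→a c E S we get {a}; from S→f we get {f}; from S→ε we get {ε}. So FIRST(S) = {ε, a, c, d, f}.
FIRST(S R R): take FIRST of each symbol in turn, carrying on past any symbol whose FIRST contains ε; result {ε, a, c, d, f}.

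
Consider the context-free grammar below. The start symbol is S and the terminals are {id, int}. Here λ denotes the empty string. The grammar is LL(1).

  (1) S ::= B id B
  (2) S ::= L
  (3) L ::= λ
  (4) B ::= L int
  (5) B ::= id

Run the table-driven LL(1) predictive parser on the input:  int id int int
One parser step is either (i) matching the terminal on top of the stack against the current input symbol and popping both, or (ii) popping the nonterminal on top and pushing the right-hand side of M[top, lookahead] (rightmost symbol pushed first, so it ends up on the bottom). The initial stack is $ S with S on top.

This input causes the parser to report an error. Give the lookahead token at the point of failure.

int

     Stack         Input             Action
  1  $ S           int id int int $  expand S ::= B id B
  2  $ B id B      int id int int $  expand B ::= L int
  3  $ B id int L  int id int int $  expand L ::= λ
  4  $ B id int    int id int int $  match int
  5  $ B id        id int int $      match id
  6  $ B           int int $         expand B ::= L int
  7  $ int L       int int $         expand L ::= λ
  8  $ int         int int $         match int
  9  $             int $             error: stack empty but input remains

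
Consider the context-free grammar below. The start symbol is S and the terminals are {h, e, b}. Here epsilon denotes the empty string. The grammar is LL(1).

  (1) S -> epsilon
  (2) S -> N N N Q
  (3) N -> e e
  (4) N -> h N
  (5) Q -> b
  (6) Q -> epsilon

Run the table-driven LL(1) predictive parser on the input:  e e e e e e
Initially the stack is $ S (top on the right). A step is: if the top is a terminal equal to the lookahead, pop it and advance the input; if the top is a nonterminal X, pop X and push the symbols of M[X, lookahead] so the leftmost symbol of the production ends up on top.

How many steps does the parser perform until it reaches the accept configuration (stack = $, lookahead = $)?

step 1: stack=$ S  input=e e e e e e $  — expand S -> N N N Q
step 2: stack=$ Q N N N  input=e e e e e e $  — expand N -> e e
step 3: stack=$ Q N N e e  input=e e e e e e $  — match e
step 4: stack=$ Q N N e  input=e e e e e $  — match e
step 5: stack=$ Q N N  input=e e e e $  — expand N -> e e
step 6: stack=$ Q N e e  input=e e e e $  — match e
step 7: stack=$ Q N e  input=e e e $  — match e
step 8: stack=$ Q N  input=e e $  — expand N -> e e
step 9: stack=$ Q e e  input=e e $  — match e
step 10: stack=$ Q e  input=e $  — match e
step 11: stack=$ Q  input=$  — expand Q -> epsilon
Accept reached after 11 steps.

11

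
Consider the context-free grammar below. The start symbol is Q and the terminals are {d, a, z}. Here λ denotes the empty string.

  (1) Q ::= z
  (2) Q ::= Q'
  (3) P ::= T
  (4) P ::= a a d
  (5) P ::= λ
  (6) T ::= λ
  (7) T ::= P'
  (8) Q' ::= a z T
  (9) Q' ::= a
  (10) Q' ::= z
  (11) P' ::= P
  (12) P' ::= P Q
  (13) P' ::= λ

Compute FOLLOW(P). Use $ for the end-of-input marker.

FIRST(Q') = {a, z}
FIRST(Q) = {a, z}  (via Q')
FIRST(P) = {λ, a, z}  (via T)
FIRST(P') = {λ, a, z}  (via P, P Q)
FIRST(T) = {λ, a, z}  (via P')
FOLLOW(Q) includes $ since Q is the start symbol.
FOLLOW(Q): in P'::=P Q, the suffix after Q is empty, so FOLLOW(Q) ⊇ FOLLOW(P') = {$, a, z}. Thus FOLLOW(Q) = {$, a, z}.
FOLLOW(Q'): in Q::=Q', the suffix after Q' is empty, so FOLLOW(Q') ⊇ FOLLOW(Q) = {$, a, z}. Thus FOLLOW(Q') = {$, a, z}.
FOLLOW(P): in P'::=P, the suffix after P is empty, so FOLLOW(P) ⊇ FOLLOW(P') = {$, a, z}; in P'::=P Q, P is followed by Q with FIRST {a, z}. Thus FOLLOW(P) = {$, a, z}.
FOLLOW(T): in P::=T, the suffix after T is empty, so FOLLOW(T) ⊇ FOLLOW(P) = {$, a, z}; in Q'::=a z T, the suffix after T is empty, so FOLLOW(T) ⊇ FOLLOW(Q') = {$, a, z}. Thus FOLLOW(T) = {$, a, z}.
FOLLOW(P'): in T::=P', the suffix after P' is empty, so FOLLOW(P') ⊇ FOLLOW(T) = {$, a, z}. Thus FOLLOW(P') = {$, a, z}.

{$, a, z}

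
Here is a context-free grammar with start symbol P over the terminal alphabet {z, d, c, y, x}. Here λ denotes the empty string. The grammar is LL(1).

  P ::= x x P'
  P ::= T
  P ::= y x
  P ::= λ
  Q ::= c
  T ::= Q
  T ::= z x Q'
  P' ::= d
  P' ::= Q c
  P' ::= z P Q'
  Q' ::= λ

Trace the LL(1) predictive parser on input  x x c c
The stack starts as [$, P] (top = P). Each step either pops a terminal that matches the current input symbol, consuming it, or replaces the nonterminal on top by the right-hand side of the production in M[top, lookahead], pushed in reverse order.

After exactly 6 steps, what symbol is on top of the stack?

c

step 1: stack=$ P  input=x x c c $  — expand P ::= x x P'
step 2: stack=$ P' x x  input=x x c c $  — match x
step 3: stack=$ P' x  input=x c c $  — match x
step 4: stack=$ P'  input=c c $  — expand P' ::= Q c
step 5: stack=$ c Q  input=c c $  — expand Q ::= c
step 6: stack=$ c c  input=c c $  — match c
Stack after step 6: $ c (top = c).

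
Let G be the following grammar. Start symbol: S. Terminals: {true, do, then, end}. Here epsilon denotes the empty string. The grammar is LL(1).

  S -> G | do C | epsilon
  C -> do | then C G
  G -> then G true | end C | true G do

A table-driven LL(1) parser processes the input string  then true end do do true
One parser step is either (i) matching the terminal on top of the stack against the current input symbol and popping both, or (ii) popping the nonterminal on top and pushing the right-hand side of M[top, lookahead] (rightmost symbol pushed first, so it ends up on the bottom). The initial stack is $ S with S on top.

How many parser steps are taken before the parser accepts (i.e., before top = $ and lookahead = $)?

11

      Stack             Input                       Action
   1  $ S               then true end do do true $  expand S -> G
   2  $ G               then true end do do true $  expand G -> then G true
   3  $ true G then     then true end do do true $  match then
   4  $ true G          true end do do true $       expand G -> true G do
   5  $ true do G true  true end do do true $       match true
   6  $ true do G       end do do true $            expand G -> end C
   7  $ true do C end   end do do true $            match end
   8  $ true do C       do do true $                expand C -> do
   9  $ true do do      do do true $                match do
  10  $ true do         do true $                   match do
  11  $ true            true $                      match true
Accept reached after 11 steps.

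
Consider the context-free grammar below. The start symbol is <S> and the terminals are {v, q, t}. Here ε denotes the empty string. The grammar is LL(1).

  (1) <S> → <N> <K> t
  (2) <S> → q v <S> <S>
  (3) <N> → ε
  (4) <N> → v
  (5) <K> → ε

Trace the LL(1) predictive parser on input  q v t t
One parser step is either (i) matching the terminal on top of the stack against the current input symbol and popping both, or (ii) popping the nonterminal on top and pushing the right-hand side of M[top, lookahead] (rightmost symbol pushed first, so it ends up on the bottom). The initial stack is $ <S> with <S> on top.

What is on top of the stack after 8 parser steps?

<N>

     Stack            Input      Action
  1  $ <S>            q v t t $  expand <S> → q v <S> <S>
  2  $ <S> <S> v q    q v t t $  match q
  3  $ <S> <S> v      v t t $    match v
  4  $ <S> <S>        t t $      expand <S> → <N> <K> t
  5  $ <S> t <K> <N>  t t $      expand <N> → ε
  6  $ <S> t <K>      t t $      expand <K> → ε
  7  $ <S> t          t t $      match t
  8  $ <S>            t $        expand <S> → <N> <K> t
Stack after step 8: $ t <K> <N> (top = <N>).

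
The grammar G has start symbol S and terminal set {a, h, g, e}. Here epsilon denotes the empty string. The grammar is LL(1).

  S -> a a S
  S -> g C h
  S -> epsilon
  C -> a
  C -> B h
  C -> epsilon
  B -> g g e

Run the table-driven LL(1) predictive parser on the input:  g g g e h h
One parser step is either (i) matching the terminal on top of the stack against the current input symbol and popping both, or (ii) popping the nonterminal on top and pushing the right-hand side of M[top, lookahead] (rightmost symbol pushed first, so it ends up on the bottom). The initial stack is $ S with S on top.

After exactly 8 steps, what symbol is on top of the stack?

     Stack        Input          Action
  1  $ S          g g g e h h $  expand S -> g C h
  2  $ h C g      g g g e h h $  match g
  3  $ h C        g g e h h $    expand C -> B h
  4  $ h h B      g g e h h $    expand B -> g g e
  5  $ h h e g g  g g e h h $    match g
  6  $ h h e g    g e h h $      match g
  7  $ h h e      e h h $        match e
  8  $ h h        h h $          match h
Stack after step 8: $ h (top = h).

h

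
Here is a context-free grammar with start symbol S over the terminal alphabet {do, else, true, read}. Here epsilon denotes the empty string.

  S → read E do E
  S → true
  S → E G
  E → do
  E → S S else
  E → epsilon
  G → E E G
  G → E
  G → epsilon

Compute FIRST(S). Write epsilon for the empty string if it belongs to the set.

FIRST(S): from S→read E do E we get {read}; from S→true we get {true}; from S→E G we get {epsilon, do, else, read, true}. So FIRST(S) = {epsilon, do, else, read, true}.
FIRST(E): from E→do we get {do}; from E→S S else we get {do, else, read, true}; from E→epsilon we get {epsilon}. So FIRST(E) = {epsilon, do, else, read, true}.
FIRST(G): from G→E E G we get {epsilon, do, else, read, true}; from G→E we get {epsilon, do, else, read, true}; from G→epsilon we get {epsilon}. So FIRST(G) = {epsilon, do, else, read, true}.

{epsilon, do, else, read, true}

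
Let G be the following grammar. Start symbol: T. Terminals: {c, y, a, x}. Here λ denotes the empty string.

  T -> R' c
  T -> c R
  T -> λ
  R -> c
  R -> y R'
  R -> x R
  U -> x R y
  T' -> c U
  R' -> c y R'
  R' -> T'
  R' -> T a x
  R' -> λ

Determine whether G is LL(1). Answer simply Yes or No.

No

FIRST(T) = {λ, a, c}
FIRST(R) = {c, x, y}
FIRST(U) = {x}
FIRST(T') = {c}
FIRST(R') = {λ, a, c}
FOLLOW(T) = {$, a}
FOLLOW(R) = {$, a, y}
FOLLOW(U) = {$, a, c, y}
FOLLOW(T') = {$, a, c, y}
FOLLOW(R') = {$, a, c, y}
Cell M[R', a] receives both R' -> T a x and R' -> λ — the grammar is not LL(1).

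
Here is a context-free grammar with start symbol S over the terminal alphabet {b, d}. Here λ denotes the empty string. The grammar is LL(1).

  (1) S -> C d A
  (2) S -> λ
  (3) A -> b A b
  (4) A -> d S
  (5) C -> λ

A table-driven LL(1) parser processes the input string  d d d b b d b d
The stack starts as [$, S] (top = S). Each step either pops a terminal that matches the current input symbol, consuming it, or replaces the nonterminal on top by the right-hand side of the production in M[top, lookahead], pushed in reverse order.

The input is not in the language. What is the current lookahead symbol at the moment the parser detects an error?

      Stack      Input              Action
   1  $ S        d d d b b d b d $  expand S -> C d A
   2  $ A d C    d d d b b d b d $  expand C -> λ
   3  $ A d      d d d b b d b d $  match d
   4  $ A        d d b b d b d $    expand A -> d S
   5  $ S d      d d b b d b d $    match d
   6  $ S        d b b d b d $      expand S -> C d A
   7  $ A d C    d b b d b d $      expand C -> λ
   8  $ A d      d b b d b d $      match d
   9  $ A        b b d b d $        expand A -> b A b
  10  $ b A b    b b d b d $        match b
  11  $ b A      b d b d $          expand A -> b A b
  12  $ b b A b  b d b d $          match b
  13  $ b b A    d b d $            expand A -> d S
  14  $ b b S d  d b d $            match d
  15  $ b b S    b d $              expand S -> λ
  16  $ b b      b d $              match b
  17  $ b        d $                error: top is terminal b but lookahead is d

d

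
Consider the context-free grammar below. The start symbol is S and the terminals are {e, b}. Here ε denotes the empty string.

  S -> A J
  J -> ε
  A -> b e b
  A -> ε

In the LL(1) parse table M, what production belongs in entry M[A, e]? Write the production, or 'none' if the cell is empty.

none

FIRST(J) = {ε}
FIRST(A) = {ε, b}
FIRST(S) = {ε, b}  (via A J)
FOLLOW(S) includes $ since S is the start symbol.
FOLLOW(S): S appears on no right-hand side. Thus FOLLOW(S) = {$}.
FOLLOW(A): in S->A J, A is followed by J with FIRST {ε}; in S->A J, the suffix after A is nullable, so FOLLOW(A) ⊇ FOLLOW(S) = {$}. Thus FOLLOW(A) = {$}.
For A -> b e b: FIRST(b e b) = {b}, so it goes in M[A, t] for t ∈ {b}.
For A -> ε: FIRST(ε) = {ε}, so it goes in M[A, t] for t ∈ {}; since ε ∈ FIRST, also for every t ∈ FOLLOW(A) = {$}.
None of these place a production in M[A, e].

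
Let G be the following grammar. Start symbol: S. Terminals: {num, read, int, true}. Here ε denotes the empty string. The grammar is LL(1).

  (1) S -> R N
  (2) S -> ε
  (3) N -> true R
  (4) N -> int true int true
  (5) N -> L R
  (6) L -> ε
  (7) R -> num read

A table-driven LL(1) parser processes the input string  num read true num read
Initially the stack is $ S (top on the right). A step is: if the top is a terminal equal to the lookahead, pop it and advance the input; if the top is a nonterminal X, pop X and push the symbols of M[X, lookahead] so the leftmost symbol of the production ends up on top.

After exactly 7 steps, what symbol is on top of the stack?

     Stack         Input                     Action
  1  $ S           num read true num read $  expand S -> R N
  2  $ N R         num read true num read $  expand R -> num read
  3  $ N read num  num read true num read $  match num
  4  $ N read      read true num read $      match read
  5  $ N           true num read $           expand N -> true R
  6  $ R true      true num read $           match true
  7  $ R           num read $                expand R -> num read
Stack after step 7: $ read num (top = num).

num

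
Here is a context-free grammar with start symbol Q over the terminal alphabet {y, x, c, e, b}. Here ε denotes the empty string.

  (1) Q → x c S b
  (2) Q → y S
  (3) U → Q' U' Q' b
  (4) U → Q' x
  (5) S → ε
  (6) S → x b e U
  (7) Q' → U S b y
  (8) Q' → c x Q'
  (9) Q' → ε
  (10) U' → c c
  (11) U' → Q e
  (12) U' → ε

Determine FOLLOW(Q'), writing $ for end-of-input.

FIRST(Q) = {x, y}
FIRST(S) = {ε, x}
FIRST(U') = {ε, c, x, y}  (via Q e)
FIRST(U) = {b, c, x, y}  (via Q' U' Q' b, Q' x)
FIRST(Q') = {ε, b, c, x, y}  (via U S b y)
FOLLOW(Q) includes $ since Q is the start symbol.
FOLLOW(Q): in U'→Q e, Q is followed by e with FIRST {e}. Thus FOLLOW(Q) = {$, e}.
FOLLOW(S): in Q→x c S b, S is followed by b with FIRST {b}; in Q→y S, the suffix after S is empty, so FOLLOW(S) ⊇ FOLLOW(Q) = {$, e}; in Q'→U S b y, S is followed by b y with FIRST {b}. Thus FOLLOW(S) = {$, b, e}.
FOLLOW(U): in S→x b e U, the suffix after U is empty, so FOLLOW(U) ⊇ FOLLOW(S) = {$, b, e}; in Q'→U S b y, U is followed by S b y with FIRST {b, x}. Thus FOLLOW(U) = {$, b, e, x}.
FOLLOW(Q'): in U→Q' U' Q' b (occurrence 1), Q' is followed by U' Q' b with FIRST {b, c, x, y}; in U→Q' U' Q' b (occurrence 2), Q' is followed by b with FIRST {b}; in U→Q' x, Q' is followed by x with FIRST {x}; in Q'→c x Q', the suffix after Q' is empty (adds nothing new). Thus FOLLOW(Q') = {b, c, x, y}.
FOLLOW(U'): in U→Q' U' Q' b, U' is followed by Q' b with FIRST {b, c, x, y}. Thus FOLLOW(U') = {b, c, x, y}.

{b, c, x, y}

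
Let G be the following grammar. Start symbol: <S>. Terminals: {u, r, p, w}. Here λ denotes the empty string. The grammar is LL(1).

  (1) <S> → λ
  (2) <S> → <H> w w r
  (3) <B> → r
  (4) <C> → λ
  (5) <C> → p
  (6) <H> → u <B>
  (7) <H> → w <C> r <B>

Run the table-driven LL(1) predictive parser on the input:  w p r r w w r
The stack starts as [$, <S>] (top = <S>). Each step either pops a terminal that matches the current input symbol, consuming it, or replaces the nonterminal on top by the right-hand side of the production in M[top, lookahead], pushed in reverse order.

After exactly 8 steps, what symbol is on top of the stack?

w

     Stack                Input            Action
  1  $ <S>                w p r r w w r $  expand <S> → <H> w w r
  2  $ r w w <H>          w p r r w w r $  expand <H> → w <C> r <B>
  3  $ r w w <B> r <C> w  w p r r w w r $  match w
  4  $ r w w <B> r <C>    p r r w w r $    expand <C> → p
  5  $ r w w <B> r p      p r r w w r $    match p
  6  $ r w w <B> r        r r w w r $      match r
  7  $ r w w <B>          r w w r $        expand <B> → r
  8  $ r w w r            r w w r $        match r
Stack after step 8: $ r w w (top = w).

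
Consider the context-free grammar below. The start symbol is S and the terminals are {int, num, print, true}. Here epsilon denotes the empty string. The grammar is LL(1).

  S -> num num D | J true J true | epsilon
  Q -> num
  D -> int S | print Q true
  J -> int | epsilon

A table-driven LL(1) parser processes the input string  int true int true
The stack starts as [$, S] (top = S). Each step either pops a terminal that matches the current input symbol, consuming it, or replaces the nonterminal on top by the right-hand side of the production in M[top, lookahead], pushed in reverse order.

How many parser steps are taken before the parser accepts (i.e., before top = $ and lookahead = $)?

     Stack              Input                Action
  1  $ S                int true int true $  expand S -> J true J true
  2  $ true J true J    int true int true $  expand J -> int
  3  $ true J true int  int true int true $  match int
  4  $ true J true      true int true $      match true
  5  $ true J           int true $           expand J -> int
  6  $ true int         int true $           match int
  7  $ true             true $               match true
Accept reached after 7 steps.

7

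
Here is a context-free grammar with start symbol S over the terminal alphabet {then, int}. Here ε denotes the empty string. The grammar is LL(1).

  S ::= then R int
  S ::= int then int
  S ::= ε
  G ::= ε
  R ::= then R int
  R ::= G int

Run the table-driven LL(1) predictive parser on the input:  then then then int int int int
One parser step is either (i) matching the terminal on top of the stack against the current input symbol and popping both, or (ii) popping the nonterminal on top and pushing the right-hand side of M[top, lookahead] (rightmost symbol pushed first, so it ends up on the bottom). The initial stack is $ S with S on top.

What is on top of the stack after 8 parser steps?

step 1: stack=$ S  input=then then then int int int int $  — expand S ::= then R int
step 2: stack=$ int R then  input=then then then int int int int $  — match then
step 3: stack=$ int R  input=then then int int int int $  — expand R ::= then R int
step 4: stack=$ int int R then  input=then then int int int int $  — match then
step 5: stack=$ int int R  input=then int int int int $  — expand R ::= then R int
step 6: stack=$ int int int R then  input=then int int int int $  — match then
step 7: stack=$ int int int R  input=int int int int $  — expand R ::= G int
step 8: stack=$ int int int int G  input=int int int int $  — expand G ::= ε
Stack after step 8: $ int int int int (top = int).

int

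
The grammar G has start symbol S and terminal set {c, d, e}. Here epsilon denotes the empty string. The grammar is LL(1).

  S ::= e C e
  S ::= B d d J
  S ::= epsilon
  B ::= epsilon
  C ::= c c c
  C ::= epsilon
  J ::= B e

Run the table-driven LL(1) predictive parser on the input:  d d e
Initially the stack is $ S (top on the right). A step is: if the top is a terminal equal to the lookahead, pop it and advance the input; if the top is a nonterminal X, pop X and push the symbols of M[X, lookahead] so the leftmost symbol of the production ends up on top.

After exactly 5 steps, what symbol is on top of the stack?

step 1: stack=$ S  input=d d e $  — expand S ::= B d d J
step 2: stack=$ J d d B  input=d d e $  — expand B ::= epsilon
step 3: stack=$ J d d  input=d d e $  — match d
step 4: stack=$ J d  input=d e $  — match d
step 5: stack=$ J  input=e $  — expand J ::= B e
Stack after step 5: $ e B (top = B).

B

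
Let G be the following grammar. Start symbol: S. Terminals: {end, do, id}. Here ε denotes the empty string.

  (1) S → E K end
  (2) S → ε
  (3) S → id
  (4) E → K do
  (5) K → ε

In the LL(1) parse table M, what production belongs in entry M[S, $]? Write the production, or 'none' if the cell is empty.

S → ε

FIRST(K) = {ε}
FIRST(E) = {do}  (via K do)
FIRST(S) = {ε, do, id}  (via E K end)
FOLLOW(S) includes $ since S is the start symbol.
FOLLOW(S): S appears on no right-hand side. Thus FOLLOW(S) = {$}.
For S → E K end: FIRST(E K end) = {do}, so it goes in M[S, t] for t ∈ {do}.
For S → ε: FIRST(ε) = {ε}, so it goes in M[S, t] for t ∈ {}; since ε ∈ FIRST, also for every t ∈ FOLLOW(S) = {$}.
For S → id: FIRST(id) = {id}, so it goes in M[S, t] for t ∈ {id}.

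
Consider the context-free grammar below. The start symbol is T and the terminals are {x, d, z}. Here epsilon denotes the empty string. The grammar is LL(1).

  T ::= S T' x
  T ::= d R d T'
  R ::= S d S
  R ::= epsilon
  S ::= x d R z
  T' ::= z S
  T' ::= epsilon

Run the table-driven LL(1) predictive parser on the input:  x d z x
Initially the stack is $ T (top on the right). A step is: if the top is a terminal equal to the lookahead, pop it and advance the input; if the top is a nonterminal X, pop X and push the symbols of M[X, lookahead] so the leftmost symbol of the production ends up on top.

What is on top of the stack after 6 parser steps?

T'

step 1: stack=$ T  input=x d z x $  — expand T ::= S T' x
step 2: stack=$ x T' S  input=x d z x $  — expand S ::= x d R z
step 3: stack=$ x T' z R d x  input=x d z x $  — match x
step 4: stack=$ x T' z R d  input=d z x $  — match d
step 5: stack=$ x T' z R  input=z x $  — expand R ::= epsilon
step 6: stack=$ x T' z  input=z x $  — match z
Stack after step 6: $ x T' (top = T').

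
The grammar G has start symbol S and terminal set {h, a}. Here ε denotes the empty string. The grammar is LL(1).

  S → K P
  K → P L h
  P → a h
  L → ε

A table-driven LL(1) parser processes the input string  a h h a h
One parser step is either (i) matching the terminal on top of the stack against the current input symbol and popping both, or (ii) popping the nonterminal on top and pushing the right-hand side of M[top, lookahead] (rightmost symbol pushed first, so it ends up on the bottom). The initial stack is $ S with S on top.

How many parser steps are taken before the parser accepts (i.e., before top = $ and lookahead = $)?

      Stack        Input        Action
   1  $ S          a h h a h $  expand S → K P
   2  $ P K        a h h a h $  expand K → P L h
   3  $ P h L P    a h h a h $  expand P → a h
   4  $ P h L h a  a h h a h $  match a
   5  $ P h L h    h h a h $    match h
   6  $ P h L      h a h $      expand L → ε
   7  $ P h        h a h $      match h
   8  $ P          a h $        expand P → a h
   9  $ h a        a h $        match a
  10  $ h          h $          match h
Accept reached after 10 steps.

10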